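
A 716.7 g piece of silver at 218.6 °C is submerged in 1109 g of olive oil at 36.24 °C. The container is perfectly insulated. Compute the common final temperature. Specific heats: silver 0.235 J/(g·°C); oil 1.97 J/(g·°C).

T_f ≈ 49.3 °C

Net heat exchanged in the isolated system is zero:
716.7·0.235·(T − 218.6) + 1109·1.97·(T − 36.24) = 0
(168.42 + 2184.7) T = 168.42·218.6 + 2184.7·36.24
T = 115992/2353.2 ≈ 49.29 °C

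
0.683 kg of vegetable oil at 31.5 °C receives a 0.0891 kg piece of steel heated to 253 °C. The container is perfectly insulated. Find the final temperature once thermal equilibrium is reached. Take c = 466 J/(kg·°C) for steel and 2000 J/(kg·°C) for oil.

Heat gained plus heat lost sum to zero:
0.0891×466×(T − 253) + 0.683×2000×(T − 31.5) = 0
(41.52 + 1366) T = 41.52×253 + 1366×31.5
T = 53534 / 1407.5 = 38 °C

T_f ≈ 38.0 °C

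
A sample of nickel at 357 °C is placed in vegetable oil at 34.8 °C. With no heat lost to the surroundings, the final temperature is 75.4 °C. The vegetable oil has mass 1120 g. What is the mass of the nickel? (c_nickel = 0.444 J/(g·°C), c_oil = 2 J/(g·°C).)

m ≈ 727 g

|Q_nickel| = |Q_oil|:
m·0.444·(357 − 75.4) = 1120·2·(75.4 − 34.8)
125.03 m = 90944  ⇒  m ≈ 727.4 g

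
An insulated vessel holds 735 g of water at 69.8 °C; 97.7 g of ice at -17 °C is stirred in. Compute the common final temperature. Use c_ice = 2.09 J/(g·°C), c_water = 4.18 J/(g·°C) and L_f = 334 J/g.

Energy conservation, ΣQ = 0:
ice -17→0 °C: 97.7·2.09·17 = 3471.3; latent heat to melt: 97.7·334 = 32632; warm the meltwater: 408.39 T; water cools: 735·4.18·(T − 69.8) = 3072.3(T − 69.8)
3480.7 T = 214447 − 36103 = 178343
T ≈ 51.24 °C — above 0 °C, consistent with complete melting.

T_f ≈ 51.2 °C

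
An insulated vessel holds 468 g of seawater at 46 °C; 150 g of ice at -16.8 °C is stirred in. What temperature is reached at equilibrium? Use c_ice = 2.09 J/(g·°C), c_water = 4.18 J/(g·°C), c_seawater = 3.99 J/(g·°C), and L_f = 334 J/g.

Taking heat into each body as positive, Σ m c ΔT = 0:
warm ice to 0 °C: 150·2.09·(0 − (-16.8)) = 5266.8
  latent heat to melt: 150·334 = 50100
  meltwater 0→T: 150·4.18·T = 627 T
  seawater cools: 468·3.99·(T − 46) = 1867.3(T − 46)
2494.3 T = 85897 − 55367 = 30530
T ≈ 12.24 °C — above 0 °C, consistent with complete melting.

T_f ≈ 12.2 °C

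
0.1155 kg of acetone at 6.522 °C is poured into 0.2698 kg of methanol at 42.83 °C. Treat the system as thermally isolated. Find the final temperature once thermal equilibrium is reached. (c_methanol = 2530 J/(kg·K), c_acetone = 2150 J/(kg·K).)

T_f ≈ 33.1 °C

Set heat shed by the hot body equal to heat absorbed by the cold body:
0.2698·2530·(42.83 − T) = 0.1155·2150·(T − 6.522)
682.59(42.83 − T) = 248.33(T − 6.522)
930.92 T = 30855  ⇒  T ≈ 33.14 °C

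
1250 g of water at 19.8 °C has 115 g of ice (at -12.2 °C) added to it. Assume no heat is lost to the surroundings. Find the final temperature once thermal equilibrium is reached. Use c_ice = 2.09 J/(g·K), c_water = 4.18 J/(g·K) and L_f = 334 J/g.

T_f ≈ 10.9 °C

Energy conservation, ΣQ = 0:
ice -12.2→0 °C: 115·2.09·12.2 = 2932.3
  fusion: m_ice L_f = 115·334 = 38410
  warm the meltwater: 480.7 T
  water: 5225(T − 19.8)
5705.7 T = 103455 − 41342 = 62113
T ≈ 10.89 °C. Since T > 0 °C, the all-ice-melts assumption holds.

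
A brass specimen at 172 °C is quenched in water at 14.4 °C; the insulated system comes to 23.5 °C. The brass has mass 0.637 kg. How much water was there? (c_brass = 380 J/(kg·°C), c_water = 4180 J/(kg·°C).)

m ≈ 0.945 kg

Heat lost by the brass = heat gained by the water:
0.637×380×(172 − 23.5) = m×4180×(23.5 − 14.4)
38038 m = 35946  ⇒  m ≈ 0.945 kg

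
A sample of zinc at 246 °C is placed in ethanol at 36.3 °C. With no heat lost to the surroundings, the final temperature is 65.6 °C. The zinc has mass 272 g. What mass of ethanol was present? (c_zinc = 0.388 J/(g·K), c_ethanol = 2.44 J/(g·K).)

Conservation of energy gives ΣQ = 0:
272×0.388×(65.6 − 246) + m×2.44×(65.6 − 36.3) = 0
71.49 m = 19039
m = 19039/71.49 ≈ 266.3 g

m ≈ 266 g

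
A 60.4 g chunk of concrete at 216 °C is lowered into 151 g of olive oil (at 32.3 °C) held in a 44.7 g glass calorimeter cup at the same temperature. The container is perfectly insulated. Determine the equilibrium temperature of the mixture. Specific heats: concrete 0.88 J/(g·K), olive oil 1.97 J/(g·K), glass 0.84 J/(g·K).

T_f ≈ 57.5 °C

Setting the total heat transfer to zero:
60.4·0.88·(T − 216) + 151·1.97·(T − 32.3) + 44.7·0.84·(T − 32.3) = 0
53.15(T − 216) + 297.47(T − 32.3) + 37.55(T − 32.3) = 0
388.17 T = 22302
T = 22302 / 388.17 = 57.5 °C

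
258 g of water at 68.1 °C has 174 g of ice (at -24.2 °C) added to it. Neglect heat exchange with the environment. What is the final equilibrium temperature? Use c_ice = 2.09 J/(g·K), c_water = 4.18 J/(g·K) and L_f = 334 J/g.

Taking heat into each body as positive, Σ m c ΔT = 0:
ice -24.2→0 °C: 174·2.09·24.2 = 8800.6
  fusion: m_ice L_f = 174·334 = 58116
  warm the meltwater: 727.32 T
  water: 1078.4(T − 68.1)
1805.8 T = 73442 − 66917 = 6525.2
T ≈ 3.61 °C. Since T > 0 °C, the all-ice-melts assumption holds.

T_f ≈ 3.6 °C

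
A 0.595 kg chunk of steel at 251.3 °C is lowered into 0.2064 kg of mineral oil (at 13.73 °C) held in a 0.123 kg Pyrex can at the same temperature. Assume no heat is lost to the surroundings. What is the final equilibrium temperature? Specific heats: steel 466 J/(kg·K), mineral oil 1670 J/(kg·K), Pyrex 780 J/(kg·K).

Setting the total heat transfer to zero:
0.595*466*(T − 251.3) + 0.2064*1670*(T − 13.73) + 0.123*780*(T − 13.73) = 0
277.27(T − 251.3) + 344.69(T − 13.73) + 95.94(T − 13.73) = 0
(277.27 + 344.69 + 95.94) T = 277.27*251.3 + 344.69*13.73 + 95.94*13.73
T = 75728 / 717.9 = 105 °C

T_f ≈ 105.5 °C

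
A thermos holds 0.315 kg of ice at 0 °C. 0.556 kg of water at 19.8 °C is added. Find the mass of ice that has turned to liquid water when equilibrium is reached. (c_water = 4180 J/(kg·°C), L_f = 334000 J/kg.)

m_melted ≈ 0.138 kg

Cooling the water to 0 °C releases 0.556·4180·19.8 = 46017 J.
Fully melting the ice requires m_ice L_f = 0.315·334000 = 105210 J.
Since 46017 < 105210 J, not all the ice melts; equilibrium is at 0 °C.
m_melted·334000 = 46017  ⇒  m_melted ≈ 0.1378 kg.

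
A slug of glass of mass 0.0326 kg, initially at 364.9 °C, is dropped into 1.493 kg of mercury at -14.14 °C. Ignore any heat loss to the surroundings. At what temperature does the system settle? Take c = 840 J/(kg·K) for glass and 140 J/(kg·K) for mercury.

Set heat shed by the hot body equal to heat absorbed by the cold body:
0.0326*840*(364.9 − T) = 1.493*140*(T − (-14.14))
27.38(364.9 − T) = 209.02(T − (-14.14))
236.4 T = 7036.9  ⇒  T ≈ 29.77 °C

T_f ≈ 29.8 °C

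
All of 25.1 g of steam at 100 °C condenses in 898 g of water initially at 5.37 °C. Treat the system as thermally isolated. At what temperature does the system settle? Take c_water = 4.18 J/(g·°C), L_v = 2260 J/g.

Let T be the final temperature. ΣQ_i = 0:
steam→water at 100 °C releases m L_v = 25.1×2260 = 56726
  condensate cools 100→T: 25.1×4.18×(T − 100) = 104.92(T − 100)
  water warms: 898×4.18×(T − 5.37) = 3753.6(T − 5.37)
3858.6 T = 56726 + 10492 + 20157 = 87375
T ≈ 22.64 °C — below 100 °C, confirming all the steam condensed.

T_f ≈ 22.6 °C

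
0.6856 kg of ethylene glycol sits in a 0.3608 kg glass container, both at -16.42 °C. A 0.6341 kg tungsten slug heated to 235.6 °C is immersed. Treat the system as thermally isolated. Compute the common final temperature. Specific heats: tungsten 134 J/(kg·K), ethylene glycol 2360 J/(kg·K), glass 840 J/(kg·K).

T_f ≈ -5.7 °C

With ΣQ=0 the equilibrium temperature is the m·c-weighted mean:
T_f = (84.97·235.6 + 1618·(-16.42) + 303.07·(-16.42)) / (84.97 + 1618 + 303.07)
    = -11525 / 2006.1 ≈ -5.75 °C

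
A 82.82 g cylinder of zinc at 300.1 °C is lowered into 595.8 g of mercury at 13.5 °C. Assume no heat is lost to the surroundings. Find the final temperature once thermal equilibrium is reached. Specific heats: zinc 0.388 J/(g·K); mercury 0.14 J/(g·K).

T_f ≈ 93.2 °C

Conservation of energy gives ΣQ = 0:
82.82×0.388×(T − 300.1) + 595.8×0.14×(T − 13.5) = 0
32.13(T − 300.1) + 83.41(T − 13.5) = 0
115.55 T = 10770
T = 10770 / 115.55 = 93.2 °C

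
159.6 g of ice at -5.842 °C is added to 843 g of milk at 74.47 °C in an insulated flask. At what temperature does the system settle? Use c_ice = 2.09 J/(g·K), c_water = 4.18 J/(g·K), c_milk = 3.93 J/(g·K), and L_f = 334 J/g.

T_f ≈ 48.1 °C

Conservation of energy gives ΣQ = 0:
ice -5.842→0 °C: 159.6×2.09×5.842 = 1948.7; melt ice: 159.6×334 = 53306; meltwater 0→T: 159.6×4.18×T = 667.13 T; milk: 3313(T − 74.47)
3980.1 T = 246718 − 55255 = 191463
T ≈ 48.10 °C. Since T > 0 °C, the all-ice-melts assumption holds.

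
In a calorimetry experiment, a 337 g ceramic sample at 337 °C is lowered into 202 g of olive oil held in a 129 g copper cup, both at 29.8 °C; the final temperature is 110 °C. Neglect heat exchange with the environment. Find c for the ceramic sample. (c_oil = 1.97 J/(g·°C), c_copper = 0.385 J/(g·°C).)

Taking heat into each body as positive, Σ m c ΔT = 0:
337×c×(110 − 337) + 202×1.97×(110 − 29.8) + 129×0.385×(110 − 29.8) = 0
-76499 c = -35898
c = -35898/-76499 ≈ 0.4693 J/(g·°C)

c ≈ 0.469 J/(g·°C)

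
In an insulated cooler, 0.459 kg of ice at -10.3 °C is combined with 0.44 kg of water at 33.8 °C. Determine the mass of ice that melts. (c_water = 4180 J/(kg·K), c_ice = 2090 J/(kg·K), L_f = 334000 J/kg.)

Heat available from the water dropping to 0 °C: 0.44×4180×33.8 = 62165 J.
Of that, 0.459×2090×10.3 = 9880.9 J goes to bring the ice to 0 °C, leaving 52284 J.
Melting all 0.459 kg of ice would need 0.459×334000 = 153306 J.
That's not enough to melt it all — equilibrium is at 0 °C with ice remaining.
m_melted×334000 = 52284  ⇒  m_melted ≈ 0.1565 kg.

m_melted ≈ 0.157 kg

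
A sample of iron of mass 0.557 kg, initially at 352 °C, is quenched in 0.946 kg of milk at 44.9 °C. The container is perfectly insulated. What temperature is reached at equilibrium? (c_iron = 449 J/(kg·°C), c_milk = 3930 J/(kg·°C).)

Energy conservation, ΣQ = 0:
0.557·449·(T − 352) + 0.946·3930·(T − 44.9) = 0
250.09(T − 352) + 3717.8(T − 44.9) = 0
(250.09 + 3717.8) T = 250.09·352 + 3717.8·44.9
T ≈ 64.26 °C

T_f ≈ 64.3 °C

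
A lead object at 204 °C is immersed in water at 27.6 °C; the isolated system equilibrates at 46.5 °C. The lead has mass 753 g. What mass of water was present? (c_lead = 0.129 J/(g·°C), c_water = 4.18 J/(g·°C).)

m ≈ 194 g

Heat gained plus heat lost sum to zero:
753×0.129×(46.5 − 204) + m×4.18×(46.5 − 27.6) = 0
79 m = 15299
m = 15299/79 ≈ 193.7 g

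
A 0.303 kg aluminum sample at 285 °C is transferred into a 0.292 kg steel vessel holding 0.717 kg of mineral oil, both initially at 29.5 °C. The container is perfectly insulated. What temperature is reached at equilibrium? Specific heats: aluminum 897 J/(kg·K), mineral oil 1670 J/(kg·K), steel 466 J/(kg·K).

Setting the total heat transfer to zero:
0.303×897×(T − 285) + 0.717×1670×(T − 29.5) + 0.292×466×(T − 29.5) = 0
1605.3 T = 116798
T = 116798 / 1605.3 = 72.8 °C

T_f ≈ 72.8 °C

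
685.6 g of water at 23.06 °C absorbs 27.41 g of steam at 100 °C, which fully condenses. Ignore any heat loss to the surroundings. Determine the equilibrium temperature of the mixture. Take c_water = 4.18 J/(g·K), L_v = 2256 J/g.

Sum of m c ΔT and latent-heat terms is zero:
condense steam: −27.41×2256 = −61837
  condensed water 100 °C→T: 114.57(T − 100)
  original water: 2865.8(T − 23.06)
2980.4 T = 61837 + 11457 + 66086 = 139380
T ≈ 46.77 °C — below 100 °C, confirming all the steam condensed.

T_f ≈ 46.8 °C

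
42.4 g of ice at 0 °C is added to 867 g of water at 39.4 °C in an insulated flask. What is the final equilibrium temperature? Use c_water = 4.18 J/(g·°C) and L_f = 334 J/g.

Net heat exchanged in the isolated system is zero:
latent heat to melt: 42.4·334 = 14162; warm the meltwater: 177.23 T; water cools: 867·4.18·(T − 39.4) = 3624.1(T − 39.4)
3801.3 T = 142788 − 14162 = 128626
T ≈ 33.84 °C. Since T > 0 °C, the all-ice-melts assumption holds.

T_f ≈ 33.8 °C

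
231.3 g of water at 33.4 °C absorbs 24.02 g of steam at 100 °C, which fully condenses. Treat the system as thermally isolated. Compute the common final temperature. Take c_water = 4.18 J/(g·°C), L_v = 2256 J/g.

Net heat exchanged in the isolated system is zero:
latent heat released on condensation: 24.02·2256 = 54189; condensate cools 100→T: 24.02·4.18·(T − 100) = 100.4(T − 100); original water: 966.83(T − 33.4)
1067.2 T = 54189 + 10040 + 32292 = 96522
T ≈ 90.44 °C (< 100 °C, so full condensation is consistent).

T_f ≈ 90.4 °C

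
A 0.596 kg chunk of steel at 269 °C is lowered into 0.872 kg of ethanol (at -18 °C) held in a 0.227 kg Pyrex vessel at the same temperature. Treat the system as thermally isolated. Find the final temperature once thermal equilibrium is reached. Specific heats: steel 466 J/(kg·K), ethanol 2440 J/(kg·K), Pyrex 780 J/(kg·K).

T_f ≈ 12.9 °C

Let T be the final temperature. ΣQ_i = 0:
0.596×466×(T − 269) + 0.872×2440×(T − (-18)) + 0.227×780×(T − (-18)) = 0
2582.5 T = 33226
T = 33226/2582.5 ≈ 12.87 °C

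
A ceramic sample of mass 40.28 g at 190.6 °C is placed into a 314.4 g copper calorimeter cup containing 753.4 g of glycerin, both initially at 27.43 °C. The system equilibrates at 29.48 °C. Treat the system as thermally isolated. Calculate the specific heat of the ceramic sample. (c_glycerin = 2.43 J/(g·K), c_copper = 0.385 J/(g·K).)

c ≈ 0.617 J/(g·K)

Taking heat into each body as positive, Σ m c ΔT = 0:
40.28·c·(29.48 − 190.6) + 753.4·2.43·(29.48 − 27.43) + 314.4·0.385·(29.48 − 27.43) = 0
-6489.9 c = -4001.2
c = -4001.2/-6489.9 ≈ 0.6165 J/(g·K)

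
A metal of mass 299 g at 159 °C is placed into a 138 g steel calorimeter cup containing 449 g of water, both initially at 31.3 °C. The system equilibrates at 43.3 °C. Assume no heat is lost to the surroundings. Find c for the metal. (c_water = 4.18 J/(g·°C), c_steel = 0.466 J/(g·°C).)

Net heat exchanged in the isolated system is zero:
299·c·(43.3 − 159) + 449·4.18·(43.3 − 31.3) + 138·0.466·(43.3 − 31.3) = 0
-34594 c = -23294
c = -23294/-34594 ≈ 0.6733 J/(g·°C)

c ≈ 0.673 J/(g·°C)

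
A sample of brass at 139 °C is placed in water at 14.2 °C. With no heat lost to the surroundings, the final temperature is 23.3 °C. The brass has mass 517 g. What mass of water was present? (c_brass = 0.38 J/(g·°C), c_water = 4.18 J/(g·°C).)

Energy conservation, ΣQ = 0:
517·0.38·(23.3 − 139) + m·4.18·(23.3 − 14.2) = 0
38.04 m = 22730
m = 22730/38.04 ≈ 597.6 g

m ≈ 598 g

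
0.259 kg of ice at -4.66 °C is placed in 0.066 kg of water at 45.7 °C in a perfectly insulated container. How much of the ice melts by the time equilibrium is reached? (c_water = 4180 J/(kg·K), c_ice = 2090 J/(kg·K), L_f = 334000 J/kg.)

Water can give up m c ΔT = 0.066×4180×45.7 = 12608 J before reaching 0 °C.
Of that, 0.259×2090×4.66 = 2522.5 J goes to bring the ice to 0 °C, leaving 10085 J.
To melt every bit of ice: 0.259×334000 = 86506 J.
Since 10085 < 86506 J, not all the ice melts; equilibrium is at 0 °C.
m_melt = 10085 / L_f = 0.0302 kg.

m_melted ≈ 0.0302 kg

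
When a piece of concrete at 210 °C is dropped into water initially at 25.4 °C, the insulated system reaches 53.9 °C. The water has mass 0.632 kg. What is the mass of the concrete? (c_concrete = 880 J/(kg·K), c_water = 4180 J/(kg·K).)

m ≈ 0.548 kg

Heat lost by the concrete = heat gained by the water:
m×880×(210 − 53.9) = 0.632×4180×(53.9 − 25.4)
137368 m = 75290  ⇒  m ≈ 0.5481 kg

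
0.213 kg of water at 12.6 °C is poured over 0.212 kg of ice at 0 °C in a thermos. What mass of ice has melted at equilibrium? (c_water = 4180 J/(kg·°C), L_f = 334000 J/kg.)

m_melted ≈ 0.0336 kg

Heat available from the water dropping to 0 °C: 0.213·4180·12.6 = 11218 J.
Fully melting the ice requires m_ice L_f = 0.212·334000 = 70808 J.
11218 J < 70808 J, so only part of the ice melts and the system sits at 0 °C.
Mass melted = 11218/334000 ≈ 0.03359 kg.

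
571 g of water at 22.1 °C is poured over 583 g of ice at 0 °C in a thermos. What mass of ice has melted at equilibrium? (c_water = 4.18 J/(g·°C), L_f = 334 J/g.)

Cooling the water to 0 °C releases 571·4.18·22.1 = 52748 J.
Melting all 583 g of ice would need 583·334 = 194722 J.
Since 52748 < 194722 J, not all the ice melts; equilibrium is at 0 °C.
m_melted·334 = 52748  ⇒  m_melted ≈ 157.9 g.

m_melted ≈ 158 g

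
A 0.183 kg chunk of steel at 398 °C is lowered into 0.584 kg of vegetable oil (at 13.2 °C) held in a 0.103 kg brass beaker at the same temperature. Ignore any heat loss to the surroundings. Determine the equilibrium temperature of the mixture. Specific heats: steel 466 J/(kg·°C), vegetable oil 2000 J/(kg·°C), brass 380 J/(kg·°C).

T_f ≈ 38.6 °C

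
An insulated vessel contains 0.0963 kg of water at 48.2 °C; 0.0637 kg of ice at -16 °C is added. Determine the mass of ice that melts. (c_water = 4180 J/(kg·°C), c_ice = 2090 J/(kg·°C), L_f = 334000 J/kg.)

m_melted ≈ 0.0517 kg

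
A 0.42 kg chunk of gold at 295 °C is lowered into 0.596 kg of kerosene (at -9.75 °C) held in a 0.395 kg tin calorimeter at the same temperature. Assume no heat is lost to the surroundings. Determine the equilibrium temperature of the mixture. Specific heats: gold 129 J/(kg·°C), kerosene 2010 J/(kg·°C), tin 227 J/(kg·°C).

Energy conservation, ΣQ = 0:
0.42*129*(T − 295) + 0.596*2010*(T − (-9.75)) + 0.395*227*(T − (-9.75)) = 0
(54.18 + 1198 + 89.67) T = 54.18*295 + 1198*(-9.75) + 89.67*(-9.75)
T ≈ 2.56 °C

T_f ≈ 2.6 °C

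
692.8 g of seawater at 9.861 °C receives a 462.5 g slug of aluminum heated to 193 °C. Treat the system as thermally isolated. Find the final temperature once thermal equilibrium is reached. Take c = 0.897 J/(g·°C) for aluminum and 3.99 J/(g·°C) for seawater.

T_f ≈ 33.8 °C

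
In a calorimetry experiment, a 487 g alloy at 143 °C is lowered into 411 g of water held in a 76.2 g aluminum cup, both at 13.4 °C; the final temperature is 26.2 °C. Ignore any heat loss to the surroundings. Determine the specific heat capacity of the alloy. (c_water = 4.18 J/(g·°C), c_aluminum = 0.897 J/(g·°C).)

c ≈ 0.402 J/(g·°C)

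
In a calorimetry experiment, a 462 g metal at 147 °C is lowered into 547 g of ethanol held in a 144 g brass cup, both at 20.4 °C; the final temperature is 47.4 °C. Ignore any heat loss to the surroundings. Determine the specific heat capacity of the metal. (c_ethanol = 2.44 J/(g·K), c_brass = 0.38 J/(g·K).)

Let T be the final temperature. ΣQ_i = 0:
462×c×(47.4 − 147) + 547×2.44×(47.4 − 20.4) + 144×0.38×(47.4 − 20.4) = 0
-46015 c = -37514
c = -37514/-46015 ≈ 0.8152 J/(g·K)

c ≈ 0.815 J/(g·K)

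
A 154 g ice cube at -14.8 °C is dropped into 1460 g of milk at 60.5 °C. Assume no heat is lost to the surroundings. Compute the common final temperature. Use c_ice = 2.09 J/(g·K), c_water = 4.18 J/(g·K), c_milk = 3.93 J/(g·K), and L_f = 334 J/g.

T_f ≈ 45.6 °C

Net heat exchanged in the isolated system is zero:
warm ice to 0 °C: 154×2.09×(0 − (-14.8)) = 4763.5; latent heat to melt: 154×334 = 51436; warm the meltwater: 643.72 T; milk: 5737.8(T − 60.5)
6381.5 T = 347137 − 56200 = 290937
T ≈ 45.59 °C. Since T > 0 °C, the all-ice-melts assumption holds.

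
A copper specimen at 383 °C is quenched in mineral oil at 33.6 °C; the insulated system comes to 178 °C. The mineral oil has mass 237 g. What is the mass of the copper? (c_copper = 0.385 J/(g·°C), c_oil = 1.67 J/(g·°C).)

|Q_copper| = |Q_oil|:
m×0.385×(383 − 178) = 237×1.67×(178 − 33.6)
78.92 m = 57152  ⇒  m ≈ 724.1 g

m ≈ 724 g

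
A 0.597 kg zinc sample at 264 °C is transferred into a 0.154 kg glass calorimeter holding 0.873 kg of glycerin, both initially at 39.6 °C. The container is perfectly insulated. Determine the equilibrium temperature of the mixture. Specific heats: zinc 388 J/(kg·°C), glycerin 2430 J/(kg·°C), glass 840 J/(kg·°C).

T_f ≈ 60.5 °C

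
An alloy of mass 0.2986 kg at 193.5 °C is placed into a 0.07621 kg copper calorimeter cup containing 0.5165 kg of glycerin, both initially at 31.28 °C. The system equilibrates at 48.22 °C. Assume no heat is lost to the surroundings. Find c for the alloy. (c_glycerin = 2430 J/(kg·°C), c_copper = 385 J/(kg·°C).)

Let T be the final temperature. ΣQ_i = 0:
0.2986×c×(48.22 − 193.5) + 0.5165×2430×(48.22 − 31.28) + 0.07621×385×(48.22 − 31.28) = 0
-43.38 c = -21758
c = -21758/-43.38 ≈ 501.6 J/(kg·°C)

c ≈ 502 J/(kg·°C)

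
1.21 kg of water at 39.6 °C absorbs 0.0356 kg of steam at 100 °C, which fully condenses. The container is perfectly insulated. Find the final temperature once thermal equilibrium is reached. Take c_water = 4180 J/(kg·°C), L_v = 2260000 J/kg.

Energy conservation, ΣQ = 0:
steam→water at 100 °C releases m L_v = 0.0356·2260000 = 80456; condensate cools 100→T: 0.0356·4180·(T − 100) = 148.81(T − 100); original water: 5057.8(T − 39.6)
5206.6 T = 80456 + 14881 + 200289 = 295626
T ≈ 56.78 °C (< 100 °C, so full condensation is consistent).

T_f ≈ 56.8 °C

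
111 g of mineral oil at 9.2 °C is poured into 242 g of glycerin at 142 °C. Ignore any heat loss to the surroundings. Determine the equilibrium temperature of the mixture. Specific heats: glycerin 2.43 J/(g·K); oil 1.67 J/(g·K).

T_f ≈ 110.2 °C

With ΣQ=0 the equilibrium temperature is the m·c-weighted mean:
T_f = (588.06·142 + 185.37·9.2) / (588.06 + 185.37)
    = 85210 / 773.43 ≈ 110.17 °C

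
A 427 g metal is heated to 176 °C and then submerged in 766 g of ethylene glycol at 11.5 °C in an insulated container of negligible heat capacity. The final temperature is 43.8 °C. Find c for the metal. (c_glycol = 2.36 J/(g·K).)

Energy conservation, ΣQ = 0:
427·c·(43.8 − 176) + 766·2.36·(43.8 − 11.5) = 0
-56449 c = -58391
c = -58391/-56449 ≈ 1.034 J/(g·K)

c ≈ 1.03 J/(g·K)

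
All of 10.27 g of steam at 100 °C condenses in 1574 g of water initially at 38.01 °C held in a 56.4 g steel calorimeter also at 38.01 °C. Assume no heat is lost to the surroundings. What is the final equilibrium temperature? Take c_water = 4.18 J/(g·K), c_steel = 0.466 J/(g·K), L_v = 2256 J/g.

Energy conservation, ΣQ = 0:
latent heat released on condensation: 10.27·2256 = 23169
  condensed water 100 °C→T: 42.93(T − 100)
  original water: 6579.3(T − 38.01)
  cup: 26.28(T − 38.01)
6648.5 T = 23169 + 4292.9 + 251079 = 278541
T ≈ 41.90 °C (< 100 °C, so full condensation is consistent).

T_f ≈ 41.9 °C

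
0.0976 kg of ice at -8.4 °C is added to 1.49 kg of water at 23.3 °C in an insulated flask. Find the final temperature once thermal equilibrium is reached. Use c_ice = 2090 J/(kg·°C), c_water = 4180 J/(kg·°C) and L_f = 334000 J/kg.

Sum of m c ΔT and latent-heat terms is zero:
ice -8.4→0 °C: 0.0976·2090·8.4 = 1713.5; latent heat to melt: 0.0976·334000 = 32598; meltwater 0→T: 0.0976·4180·T = 407.97 T; water: 6228.2(T − 23.3)
6636.2 T = 145117 − 34312 = 110805
T ≈ 16.70 °C (positive, so assuming full melt was valid).

T_f ≈ 16.7 °C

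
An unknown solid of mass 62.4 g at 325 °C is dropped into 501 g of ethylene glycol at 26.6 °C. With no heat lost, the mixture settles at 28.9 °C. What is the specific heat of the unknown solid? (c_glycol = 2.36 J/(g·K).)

c ≈ 0.147 J/(g·K)

Taking heat into each body as positive, Σ m c ΔT = 0:
62.4×c×(28.9 − 325) + 501×2.36×(28.9 − 26.6) = 0
-18477 c = -2719.4
c = -2719.4/-18477 ≈ 0.1472 J/(g·K)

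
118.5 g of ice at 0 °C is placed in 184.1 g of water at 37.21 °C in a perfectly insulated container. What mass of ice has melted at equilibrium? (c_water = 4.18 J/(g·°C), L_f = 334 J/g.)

m_melted ≈ 85.7 g

Heat available from the water dropping to 0 °C: 184.1·4.18·37.21 = 28635 J.
Fully melting the ice requires m_ice L_f = 118.5·334 = 39579 J.
Since 28635 < 39579 J, not all the ice melts; equilibrium is at 0 °C.
m_melted·334 = 28635  ⇒  m_melted ≈ 85.73 g.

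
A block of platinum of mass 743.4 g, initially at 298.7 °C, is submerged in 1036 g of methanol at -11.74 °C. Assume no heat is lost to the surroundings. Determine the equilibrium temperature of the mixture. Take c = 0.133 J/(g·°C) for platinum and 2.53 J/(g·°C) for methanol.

Set heat shed by the hot body equal to heat absorbed by the cold body:
743.4×0.133×(298.7 − T) = 1036×2.53×(T − (-11.74))
98.87(298.7 − T) = 2621.1(T − (-11.74))
2720 T = -1238.4  ⇒  T ≈ -0.46 °C

T_f ≈ -0.5 °C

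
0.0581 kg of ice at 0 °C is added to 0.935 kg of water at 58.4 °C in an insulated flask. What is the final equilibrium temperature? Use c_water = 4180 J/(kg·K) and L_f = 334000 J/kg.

Conservation of energy gives ΣQ = 0:
latent heat to melt: 0.0581×334000 = 19405
  meltwater 0→T: 0.0581×4180×T = 242.86 T
  water cools: 0.935×4180×(T − 58.4) = 3908.3(T − 58.4)
4151.2 T = 228245 − 19405 = 208839
T ≈ 50.31 °C. Since T > 0 °C, the all-ice-melts assumption holds.

T_f ≈ 50.3 °C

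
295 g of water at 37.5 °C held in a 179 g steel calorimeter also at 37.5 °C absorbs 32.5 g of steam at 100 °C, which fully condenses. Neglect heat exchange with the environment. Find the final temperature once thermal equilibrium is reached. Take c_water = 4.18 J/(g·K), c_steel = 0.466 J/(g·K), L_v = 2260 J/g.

T_f ≈ 93.9 °C

Net heat exchanged in the isolated system is zero:
steam→water at 100 °C releases m L_v = 32.5·2260 = 73450
  condensed water 100 °C→T: 135.85(T − 100)
  original water: 1233.1(T − 37.5)
  cup: 83.41(T − 37.5)
1452.4 T = 73450 + 13585 + 49369 = 136404
T ≈ 93.92 °C (< 100 °C, so full condensation is consistent).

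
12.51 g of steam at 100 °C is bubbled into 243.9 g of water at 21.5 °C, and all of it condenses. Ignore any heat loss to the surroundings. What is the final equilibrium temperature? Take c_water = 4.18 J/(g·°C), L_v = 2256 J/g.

T_f ≈ 51.7 °C

Taking heat into each body as positive, Σ m c ΔT = 0:
condense steam: −12.51·2256 = −28223
  condensed water 100 °C→T: 52.29(T − 100)
  original water: 1019.5(T − 21.5)
1071.8 T = 28223 + 5229.2 + 21919 = 55371
T ≈ 51.66 °C, under the boiling point, so the assumption holds.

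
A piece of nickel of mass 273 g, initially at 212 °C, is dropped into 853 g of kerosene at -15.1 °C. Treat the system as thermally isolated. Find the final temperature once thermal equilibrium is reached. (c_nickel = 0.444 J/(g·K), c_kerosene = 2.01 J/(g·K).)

T_f ≈ -0.1 °C

|Q_nickel| = |Q_kerosene|:
273*0.444*(212 − T) = 853*2.01*(T − (-15.1))
121.21(212 − T) = 1714.5(T − (-15.1))
1835.7 T = -192.46  ⇒  T ≈ -0.10 °C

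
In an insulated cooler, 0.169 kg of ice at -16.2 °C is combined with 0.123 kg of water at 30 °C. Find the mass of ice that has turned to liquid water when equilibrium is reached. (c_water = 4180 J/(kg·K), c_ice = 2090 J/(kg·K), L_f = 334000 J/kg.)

Water can give up m c ΔT = 0.123×4180×30 = 15424 J before reaching 0 °C.
Of that, 0.169×2090×16.2 = 5722 J goes to bring the ice to 0 °C, leaving 9702.2 J.
To melt every bit of ice: 0.169×334000 = 56446 J.
9702.2 J < 56446 J, so only part of the ice melts and the system sits at 0 °C.
m_melted×334000 = 9702.2  ⇒  m_melted ≈ 0.02905 kg.

m_melted ≈ 0.029 kg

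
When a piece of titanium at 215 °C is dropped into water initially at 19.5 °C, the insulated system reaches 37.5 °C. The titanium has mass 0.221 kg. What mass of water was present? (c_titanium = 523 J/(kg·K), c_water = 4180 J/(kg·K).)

m ≈ 0.273 kg

|Q_titanium| = |Q_water|:
0.221×523×(215 − 37.5) = m×4180×(37.5 − 19.5)
75240 m = 20516  ⇒  m ≈ 0.2727 kg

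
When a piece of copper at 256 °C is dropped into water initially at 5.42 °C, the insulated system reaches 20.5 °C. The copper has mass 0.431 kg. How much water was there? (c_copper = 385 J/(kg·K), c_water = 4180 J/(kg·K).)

m ≈ 0.62 kg

|Q_copper| = |Q_water|:
0.431·385·(256 − 20.5) = m·4180·(20.5 − 5.42)
63034 m = 39078  ⇒  m ≈ 0.6199 kg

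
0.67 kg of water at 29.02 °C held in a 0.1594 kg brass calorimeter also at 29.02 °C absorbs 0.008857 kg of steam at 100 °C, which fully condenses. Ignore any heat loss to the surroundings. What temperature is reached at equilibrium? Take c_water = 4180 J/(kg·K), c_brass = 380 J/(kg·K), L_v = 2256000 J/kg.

Conservation of energy gives ΣQ = 0:
latent heat released on condensation: 0.008857×2256000 = 19981
  condensed water 100 °C→T: 37.02(T − 100)
  original water: 2800.6(T − 29.02)
  cup: 60.57(T − 29.02)
2898.2 T = 19981 + 3702.2 + 83031 = 106715
T ≈ 36.82 °C — below 100 °C, confirming all the steam condensed.

T_f ≈ 36.8 °C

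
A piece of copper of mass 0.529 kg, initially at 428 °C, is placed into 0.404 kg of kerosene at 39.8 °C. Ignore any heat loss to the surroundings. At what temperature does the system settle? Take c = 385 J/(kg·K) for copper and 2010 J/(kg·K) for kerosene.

T_f ≈ 117.6 °C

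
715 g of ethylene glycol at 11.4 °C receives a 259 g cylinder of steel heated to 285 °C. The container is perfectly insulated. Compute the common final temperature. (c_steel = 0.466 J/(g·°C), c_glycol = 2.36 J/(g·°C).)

Setting the total heat transfer to zero:
259*0.466*(T − 285) + 715*2.36*(T − 11.4) = 0
1808.1 T = 53634
T ≈ 29.66 °C

T_f ≈ 29.7 °C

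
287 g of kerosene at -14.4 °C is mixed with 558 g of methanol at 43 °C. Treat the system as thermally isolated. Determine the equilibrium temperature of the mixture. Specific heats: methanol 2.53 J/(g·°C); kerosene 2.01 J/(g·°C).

Heat lost by the methanol equals heat gained by the kerosene:
558·2.53·(43 − T) = 287·2.01·(T − (-14.4))
1411.7(43 − T) = 576.87(T − (-14.4))
1988.6 T = 52398  ⇒  T ≈ 26.35 °C

T_f ≈ 26.3 °C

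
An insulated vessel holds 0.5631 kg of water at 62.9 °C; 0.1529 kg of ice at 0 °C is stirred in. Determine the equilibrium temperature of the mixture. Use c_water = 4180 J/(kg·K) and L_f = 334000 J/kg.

Let T be the final temperature. ΣQ_i = 0:
melt ice: 0.1529·334000 = 51069; meltwater 0→T: 0.1529·4180·T = 639.12 T; water: 2353.8(T − 62.9)
2992.9 T = 148051 − 51069 = 96983
T ≈ 32.40 °C (positive, so assuming full melt was valid).

T_f ≈ 32.4 °C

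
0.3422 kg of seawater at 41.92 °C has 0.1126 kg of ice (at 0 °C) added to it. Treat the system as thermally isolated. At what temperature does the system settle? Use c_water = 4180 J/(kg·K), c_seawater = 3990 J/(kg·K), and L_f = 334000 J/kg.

Taking heat into each body as positive, Σ m c ΔT = 0:
latent heat to melt: 0.1126×334000 = 37608
  warm the meltwater: 470.67 T
  seawater cools: 0.3422×3990×(T − 41.92) = 1365.4(T − 41.92)
1836 T = 57237 − 37608 = 19628
T ≈ 10.69 °C — above 0 °C, consistent with complete melting.

T_f ≈ 10.7 °C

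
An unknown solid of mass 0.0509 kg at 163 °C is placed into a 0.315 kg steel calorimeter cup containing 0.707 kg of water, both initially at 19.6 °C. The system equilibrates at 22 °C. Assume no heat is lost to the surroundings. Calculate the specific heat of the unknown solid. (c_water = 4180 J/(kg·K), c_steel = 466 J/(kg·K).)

Setting the total heat transfer to zero:
0.0509·c·(22 − 163) + 0.707·4180·(22 − 19.6) + 0.315·466·(22 − 19.6) = 0
-7.177 c = -7444.9
c = -7444.9/-7.177 ≈ 1037 J/(kg·K)

c ≈ 1040 J/(kg·K)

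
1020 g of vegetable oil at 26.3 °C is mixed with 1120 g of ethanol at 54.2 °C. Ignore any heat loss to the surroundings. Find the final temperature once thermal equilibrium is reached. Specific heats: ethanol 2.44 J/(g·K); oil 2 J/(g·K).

Setting the total heat transfer to zero:
1120×2.44×(T − 54.2) + 1020×2×(T − 26.3) = 0
2732.8(T − 54.2) + 2040(T − 26.3) = 0
4772.8 T = 201770
T ≈ 42.27 °C

T_f ≈ 42.3 °C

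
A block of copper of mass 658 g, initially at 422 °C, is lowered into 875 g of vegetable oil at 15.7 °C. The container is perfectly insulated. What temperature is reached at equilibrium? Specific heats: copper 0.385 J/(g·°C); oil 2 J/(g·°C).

T_f ≈ 67.1 °C

T_f is the heat-capacity-weighted average of the initial temperatures:
T_f = (253.33·422 + 1750·15.7) / (253.33 + 1750)
    = 134380 / 2003.3 ≈ 67.08 °C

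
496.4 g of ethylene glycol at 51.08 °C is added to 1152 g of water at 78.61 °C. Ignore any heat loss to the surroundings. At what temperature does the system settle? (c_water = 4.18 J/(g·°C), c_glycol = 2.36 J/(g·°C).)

T_f ≈ 73.2 °C

Heat lost by the water equals heat gained by the glycol:
1152×4.18×(78.61 − T) = 496.4×2.36×(T − 51.08)
4815.4(78.61 − T) = 1171.5(T − 51.08)
5986.9 T = 438376  ⇒  T ≈ 73.22 °C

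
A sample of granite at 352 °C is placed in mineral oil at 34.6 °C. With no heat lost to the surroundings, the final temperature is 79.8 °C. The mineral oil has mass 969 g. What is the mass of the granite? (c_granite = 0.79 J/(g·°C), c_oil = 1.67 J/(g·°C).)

|Q_granite| = |Q_oil|:
m·0.79·(352 − 79.8) = 969·1.67·(79.8 − 34.6)
215.04 m = 73144  ⇒  m ≈ 340.1 g

m ≈ 340 g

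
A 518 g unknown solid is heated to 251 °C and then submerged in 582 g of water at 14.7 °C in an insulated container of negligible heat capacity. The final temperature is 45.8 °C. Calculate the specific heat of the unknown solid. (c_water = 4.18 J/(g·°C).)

Energy conservation, ΣQ = 0:
518×c×(45.8 − 251) + 582×4.18×(45.8 − 14.7) = 0
-106294 c = -75659
c = -75659/-106294 ≈ 0.7118 J/(g·°C)

c ≈ 0.712 J/(g·°C)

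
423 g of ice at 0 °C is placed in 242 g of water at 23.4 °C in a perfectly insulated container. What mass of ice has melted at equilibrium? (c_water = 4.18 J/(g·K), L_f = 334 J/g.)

m_melted ≈ 70.9 g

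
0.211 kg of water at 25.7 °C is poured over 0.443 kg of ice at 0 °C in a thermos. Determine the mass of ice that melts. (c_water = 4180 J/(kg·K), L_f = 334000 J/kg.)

m_melted ≈ 0.0679 kg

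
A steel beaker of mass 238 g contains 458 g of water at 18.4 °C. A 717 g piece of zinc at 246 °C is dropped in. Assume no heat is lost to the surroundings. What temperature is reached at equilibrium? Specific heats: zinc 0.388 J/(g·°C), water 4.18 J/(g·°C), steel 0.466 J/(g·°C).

Let T be the final temperature. ΣQ_i = 0:
717×0.388×(T − 246) + 458×4.18×(T − 18.4) + 238×0.466×(T − 18.4) = 0
278.2(T − 246) + 1914.4(T − 18.4) + 110.91(T − 18.4) = 0
2303.5 T = 105703
T = 105703 / 2303.5 = 45.9 °C

T_f ≈ 45.9 °C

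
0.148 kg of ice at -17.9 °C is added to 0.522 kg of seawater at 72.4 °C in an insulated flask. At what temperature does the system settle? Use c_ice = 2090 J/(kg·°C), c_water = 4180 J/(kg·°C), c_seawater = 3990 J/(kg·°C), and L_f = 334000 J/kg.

Let T be the final temperature. ΣQ_i = 0:
ice -17.9→0 °C: 0.148·2090·17.9 = 5536.8
  latent heat to melt: 0.148·334000 = 49432
  meltwater 0→T: 0.148·4180·T = 618.64 T
  seawater: 2082.8(T − 72.4)
2701.4 T = 150793 − 54969 = 95824
T ≈ 35.47 °C. Since T > 0 °C, the all-ice-melts assumption holds.

T_f ≈ 35.5 °C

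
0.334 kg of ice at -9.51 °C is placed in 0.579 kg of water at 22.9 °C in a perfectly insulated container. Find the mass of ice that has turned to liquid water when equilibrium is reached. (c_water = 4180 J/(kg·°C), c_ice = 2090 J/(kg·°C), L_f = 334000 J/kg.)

Cooling the water to 0 °C releases 0.579×4180×22.9 = 55423 J.
Of that, 0.334×2090×9.51 = 6638.6 J goes to bring the ice to 0 °C, leaving 48784 J.
Fully melting the ice requires m_ice L_f = 0.334×334000 = 111556 J.
Since 48784 < 111556 J, not all the ice melts; equilibrium is at 0 °C.
Mass melted = 48784/334000 ≈ 0.1461 kg.

m_melted ≈ 0.146 kg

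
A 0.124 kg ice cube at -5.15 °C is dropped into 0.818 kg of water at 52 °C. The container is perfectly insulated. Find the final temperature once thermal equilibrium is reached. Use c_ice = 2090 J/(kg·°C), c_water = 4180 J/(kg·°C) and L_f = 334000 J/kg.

Taking heat into each body as positive, Σ m c ΔT = 0:
ice -5.15→0 °C: 0.124·2090·5.15 = 1334.7
  latent heat to melt: 0.124·334000 = 41416
  meltwater 0→T: 0.124·4180·T = 518.32 T
  water cools: 0.818·4180·(T − 52) = 3419.2(T − 52)
3937.6 T = 177800 − 42751 = 135050
T ≈ 34.30 °C. Since T > 0 °C, the all-ice-melts assumption holds.

T_f ≈ 34.3 °C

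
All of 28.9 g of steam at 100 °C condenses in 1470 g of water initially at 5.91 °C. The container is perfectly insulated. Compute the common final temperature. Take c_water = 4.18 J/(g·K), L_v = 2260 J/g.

T_f ≈ 18.1 °C

Sum of m c ΔT and latent-heat terms is zero:
latent heat released on condensation: 28.9×2260 = 65314
  condensed water 100 °C→T: 120.8(T − 100)
  original water: 6144.6(T − 5.91)
6265.4 T = 65314 + 12080 + 36315 = 113709
T ≈ 18.15 °C (< 100 °C, so full condensation is consistent).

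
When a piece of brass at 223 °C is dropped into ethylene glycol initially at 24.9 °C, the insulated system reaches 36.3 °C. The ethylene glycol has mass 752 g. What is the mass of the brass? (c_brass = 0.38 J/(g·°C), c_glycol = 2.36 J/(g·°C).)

m ≈ 285 g

|Q_brass| = |Q_glycol|:
m×0.38×(223 − 36.3) = 752×2.36×(36.3 − 24.9)
70.95 m = 20232  ⇒  m ≈ 285.2 g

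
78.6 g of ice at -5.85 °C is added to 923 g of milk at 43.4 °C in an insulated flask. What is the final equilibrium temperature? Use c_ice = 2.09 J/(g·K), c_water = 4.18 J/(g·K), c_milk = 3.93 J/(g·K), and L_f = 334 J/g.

Taking heat into each body as positive, Σ m c ΔT = 0:
ice -5.85→0 °C: 78.6·2.09·5.85 = 961
  melt ice: 78.6·334 = 26252
  warm the meltwater: 328.55 T
  milk cools: 923·3.93·(T − 43.4) = 3627.4(T − 43.4)
3955.9 T = 157429 − 27213 = 130215
T ≈ 32.92 °C. Since T > 0 °C, the all-ice-melts assumption holds.

T_f ≈ 32.9 °C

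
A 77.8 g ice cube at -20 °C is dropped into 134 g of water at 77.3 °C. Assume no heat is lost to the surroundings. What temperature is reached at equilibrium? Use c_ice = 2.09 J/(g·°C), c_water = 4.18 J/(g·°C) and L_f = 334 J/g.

Setting the total heat transfer to zero:
warm ice to 0 °C: 77.8×2.09×(0 − (-20)) = 3252; melt ice: 77.8×334 = 25985; warm the meltwater: 325.2 T; water cools: 134×4.18×(T − 77.3) = 560.12(T − 77.3)
885.32 T = 43297 − 29237 = 14060
T ≈ 15.88 °C — above 0 °C, consistent with complete melting.

T_f ≈ 15.9 °C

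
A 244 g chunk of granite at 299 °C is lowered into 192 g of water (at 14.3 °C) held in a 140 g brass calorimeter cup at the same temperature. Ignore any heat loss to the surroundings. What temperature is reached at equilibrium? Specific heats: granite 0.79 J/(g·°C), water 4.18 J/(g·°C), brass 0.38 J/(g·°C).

T_f ≈ 66.6 °C

Energy conservation, ΣQ = 0:
244×0.79×(T − 299) + 192×4.18×(T − 14.3) + 140×0.38×(T − 14.3) = 0
192.76(T − 299) + 802.56(T − 14.3) + 53.2(T − 14.3) = 0
1048.5 T = 69873
T = 69873/1048.5 ≈ 66.64 °C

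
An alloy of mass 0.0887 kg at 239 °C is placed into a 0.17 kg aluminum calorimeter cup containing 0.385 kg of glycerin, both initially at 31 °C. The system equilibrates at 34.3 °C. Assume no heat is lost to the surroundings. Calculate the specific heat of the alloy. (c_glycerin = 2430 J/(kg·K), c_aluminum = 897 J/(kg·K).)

c ≈ 198 J/(kg·K)

Heat gained plus heat lost sum to zero:
0.0887×c×(34.3 − 239) + 0.385×2430×(34.3 − 31) + 0.17×897×(34.3 − 31) = 0
-18.16 c = -3590.5
c = -3590.5/-18.16 ≈ 197.8 J/(kg·K)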